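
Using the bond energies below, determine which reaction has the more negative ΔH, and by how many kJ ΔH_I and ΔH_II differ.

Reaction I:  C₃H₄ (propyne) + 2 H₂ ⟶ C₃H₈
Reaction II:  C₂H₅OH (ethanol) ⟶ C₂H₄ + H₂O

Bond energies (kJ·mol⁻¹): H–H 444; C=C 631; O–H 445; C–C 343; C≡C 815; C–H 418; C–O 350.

Reaction I:
  Bonds broken (reactants):
    C≡C: 1 × 815 = 815
    C–C: 1 × 343 = 343
    C–H: 4 × 418 = 1672
    H–H: 2 × 444 = 888
    Σ(broken) = 3718 kJ
  Bonds formed (products):
    C–C: 2 × 343 = 686
    C–H: 8 × 418 = 3344
    Σ(formed) = 4030 kJ
  ΔH_I = 3718 − 4030 = −312 kJ
Reaction II:
  Bonds broken (reactants):
    C–C: 1 × 343 = 343
    C–H: 5 × 418 = 2090
    C–O: 1 × 350 = 350
    O–H: 1 × 445 = 445
    Σ(broken) = 3228 kJ
  Bonds formed (products):
    C–H: 4 × 418 = 1672
    C=C: 1 × 631 = 631
    O–H: 2 × 445 = 890
    Σ(formed) = 3193 kJ
  ΔH_II = 3228 − 3193 = +35 kJ
ΔH_I − ΔH_II = −347 kJ, so reaction I has the more negative ΔH; |ΔH_I − ΔH_II| = 347 kJ.

Reaction I, by 347 kJ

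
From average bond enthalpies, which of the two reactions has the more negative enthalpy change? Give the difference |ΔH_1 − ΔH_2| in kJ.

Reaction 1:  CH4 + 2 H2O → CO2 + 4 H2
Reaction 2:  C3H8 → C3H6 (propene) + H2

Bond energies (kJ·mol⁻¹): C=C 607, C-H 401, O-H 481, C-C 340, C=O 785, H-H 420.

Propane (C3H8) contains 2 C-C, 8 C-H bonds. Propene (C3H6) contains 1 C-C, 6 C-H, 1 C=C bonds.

Reaction 2, by 163 kJ

Reaction 1:
  Bonds broken (reactants):
    C-H: 4 × 401 = 1604
    O-H: 4 × 481 = 1924
    Σ(broken) = 3528 kJ
  Bonds formed (products):
    C=O: 2 × 785 = 1570
    H-H: 4 × 420 = 1680
    Σ(formed) = 3250 kJ
  ΔH_1 = 3528 − 3250 = +278 kJ
Reaction 2:
  Bonds broken (reactants):
    C-C: 2 × 340 = 680
    C-H: 8 × 401 = 3208
    Σ(broken) = 3888 kJ
  Bonds formed (products):
    C-C: 1 × 340 = 340
    C-H: 6 × 401 = 2406
    C=C: 1 × 607 = 607
    H-H: 1 × 420 = 420
    Σ(formed) = 3773 kJ
  ΔH_2 = 3888 − 3773 = +115 kJ
ΔH_1 − ΔH_2 = +163 kJ, so reaction 2 has the more negative ΔH; |ΔH_1 − ΔH_2| = 163 kJ.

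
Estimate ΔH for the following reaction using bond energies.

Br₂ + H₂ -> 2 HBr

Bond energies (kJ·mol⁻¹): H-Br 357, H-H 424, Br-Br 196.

Bonds broken (reactants):
  Br-Br: 1 × 196 = 196
  H-H: 1 × 424 = 424
  Σ(broken) = 620 kJ
Bonds formed (products):
  H-Br: 2 × 357 = 714
  Σ(formed) = 714 kJ
ΔH = Σ(broken) − Σ(formed) = 620 − 714 = −94 kJ

ΔH ≈ −94 kJ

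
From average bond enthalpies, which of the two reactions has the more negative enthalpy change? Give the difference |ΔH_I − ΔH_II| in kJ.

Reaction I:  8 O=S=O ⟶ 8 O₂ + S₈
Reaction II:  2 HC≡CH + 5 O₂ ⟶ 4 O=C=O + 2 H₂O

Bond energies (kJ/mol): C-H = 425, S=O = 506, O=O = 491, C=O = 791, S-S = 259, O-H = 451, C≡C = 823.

Reaction I:
  Bonds broken (reactants):
    S=O: 16 × 506 = 8096
    Σ(broken) = 8096 kJ
  Bonds formed (products):
    O=O: 8 × 491 = 3928
    S-S: 8 × 259 = 2072
    Σ(formed) = 6000 kJ
  ΔH_I = 8096 − 6000 = +2096 kJ
Reaction II:
  Bonds broken (reactants):
    C≡C: 2 × 823 = 1646
    C-H: 4 × 425 = 1700
    O=O: 5 × 491 = 2455
    Σ(broken) = 5801 kJ
  Bonds formed (products):
    C=O: 8 × 791 = 6328
    O-H: 4 × 451 = 1804
    Σ(formed) = 8132 kJ
  ΔH_II = 5801 − 8132 = −2331 kJ
ΔH_I − ΔH_II = +4427 kJ, so reaction II has the more negative ΔH; |ΔH_I − ΔH_II| = 4427 kJ.

Reaction II, by 4427 kJ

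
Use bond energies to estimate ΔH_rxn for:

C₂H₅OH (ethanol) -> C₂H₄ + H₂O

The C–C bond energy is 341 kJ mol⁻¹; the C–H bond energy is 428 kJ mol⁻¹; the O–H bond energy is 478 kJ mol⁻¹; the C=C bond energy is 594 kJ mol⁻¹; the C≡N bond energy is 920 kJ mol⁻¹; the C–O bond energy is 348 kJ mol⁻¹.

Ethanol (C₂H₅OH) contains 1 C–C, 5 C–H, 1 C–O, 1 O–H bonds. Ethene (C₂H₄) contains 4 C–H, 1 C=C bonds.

Bonds broken (reactants):
  C–C: 1 × 341 = 341
  C–H: 5 × 428 = 2140
  C–O: 1 × 348 = 348
  O–H: 1 × 478 = 478
  Σ(broken) = 3307 kJ
Bonds formed (products):
  C–H: 4 × 428 = 1712
  C=C: 1 × 594 = 594
  O–H: 2 × 478 = 956
  Σ(formed) = 3262 kJ
ΔH = Σ(broken) − Σ(formed) = 3307 − 3262 = +45 kJ

ΔH ≈ +45 kJ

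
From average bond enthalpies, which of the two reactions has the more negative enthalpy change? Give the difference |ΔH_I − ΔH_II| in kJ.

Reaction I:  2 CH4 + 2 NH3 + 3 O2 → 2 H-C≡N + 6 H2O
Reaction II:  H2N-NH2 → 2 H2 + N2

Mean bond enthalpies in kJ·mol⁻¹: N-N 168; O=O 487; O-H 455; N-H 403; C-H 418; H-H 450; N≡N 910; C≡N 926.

Reaction I:
  Bonds broken (reactants):
    C-H: 8 × 418 = 3344
    N-H: 6 × 403 = 2418
    O=O: 3 × 487 = 1461
    Σ(broken) = 7223 kJ
  Bonds formed (products):
    C≡N: 2 × 926 = 1852
    C-H: 2 × 418 = 836
    O-H: 12 × 455 = 5460
    Σ(formed) = 8148 kJ
  ΔH_I = 7223 − 8148 = −925 kJ
Reaction II:
  Bonds broken (reactants):
    N-H: 4 × 403 = 1612
    N-N: 1 × 168 = 168
    Σ(broken) = 1780 kJ
  Bonds formed (products):
    H-H: 2 × 450 = 900
    N≡N: 1 × 910 = 910
    Σ(formed) = 1810 kJ
  ΔH_II = 1780 − 1810 = −30 kJ
ΔH_I − ΔH_II = −895 kJ, so reaction I has the more negative ΔH; |ΔH_I − ΔH_II| = 895 kJ.

Reaction I, by 895 kJ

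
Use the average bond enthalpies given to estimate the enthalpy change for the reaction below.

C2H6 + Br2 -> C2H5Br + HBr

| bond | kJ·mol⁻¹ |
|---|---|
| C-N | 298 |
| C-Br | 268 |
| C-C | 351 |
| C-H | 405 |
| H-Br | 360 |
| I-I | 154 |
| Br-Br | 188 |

Bonds broken (reactants):
  Br-Br: 1 × 188 = 188
  C-C: 1 × 351 = 351
  C-H: 6 × 405 = 2430
  Σ(broken) = 2969 kJ
Bonds formed (products):
  C-Br: 1 × 268 = 268
  C-C: 1 × 351 = 351
  C-H: 5 × 405 = 2025
  H-Br: 1 × 360 = 360
  Σ(formed) = 3004 kJ
ΔH = Σ(broken) − Σ(formed) = 2969 − 3004 = −35 kJ

ΔH ≈ −35 kJ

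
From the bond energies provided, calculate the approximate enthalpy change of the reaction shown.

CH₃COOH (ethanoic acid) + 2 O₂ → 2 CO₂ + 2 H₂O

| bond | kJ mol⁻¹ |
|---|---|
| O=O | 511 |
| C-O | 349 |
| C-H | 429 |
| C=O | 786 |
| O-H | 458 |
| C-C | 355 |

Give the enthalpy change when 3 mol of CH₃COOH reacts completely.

ΔH = −2157 kJ

Bonds broken (reactants):
  C-C: 1 × 355 = 355
  C-H: 3 × 429 = 1287
  C-O: 1 × 349 = 349
  C=O: 1 × 786 = 786
  O-H: 1 × 458 = 458
  O=O: 2 × 511 = 1022
  Σ(broken) = 4257 kJ
Bonds formed (products):
  C=O: 4 × 786 = 3144
  O-H: 4 × 458 = 1832
  Σ(formed) = 4976 kJ
ΔH = Σ(broken) − Σ(formed) = 4257 − 4976 = −719 kJ
For 3× the reaction as written: 3 × (−719) = −2157 kJ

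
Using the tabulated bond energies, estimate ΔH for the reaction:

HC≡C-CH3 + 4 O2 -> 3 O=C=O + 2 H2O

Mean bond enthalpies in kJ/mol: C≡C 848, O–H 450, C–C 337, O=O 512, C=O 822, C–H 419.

Bonds broken (reactants):
  C≡C: 1 × 848 = 848
  C–C: 1 × 337 = 337
  C–H: 4 × 419 = 1676
  O=O: 4 × 512 = 2048
  Σ(broken) = 4909 kJ
Bonds formed (products):
  C=O: 6 × 822 = 4932
  O–H: 4 × 450 = 1800
  Σ(formed) = 6732 kJ
ΔH = Σ(broken) − Σ(formed) = 4909 − 6732 = −1823 kJ

ΔH ≈ −1823 kJ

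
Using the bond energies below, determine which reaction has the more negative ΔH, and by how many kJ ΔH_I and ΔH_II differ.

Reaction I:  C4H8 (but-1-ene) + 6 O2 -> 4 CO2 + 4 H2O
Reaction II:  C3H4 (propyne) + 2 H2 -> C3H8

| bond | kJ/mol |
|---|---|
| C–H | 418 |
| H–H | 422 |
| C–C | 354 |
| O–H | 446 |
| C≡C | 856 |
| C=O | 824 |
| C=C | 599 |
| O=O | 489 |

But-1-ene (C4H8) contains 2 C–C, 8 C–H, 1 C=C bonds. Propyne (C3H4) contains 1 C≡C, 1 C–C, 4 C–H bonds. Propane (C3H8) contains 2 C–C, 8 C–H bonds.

Reaction I, by 2249 kJ

Reaction I:
  Bonds broken (reactants):
    C–C: 2 × 354 = 708
    C–H: 8 × 418 = 3344
    C=C: 1 × 599 = 599
    O=O: 6 × 489 = 2934
    Σ(broken) = 7585 kJ
  Bonds formed (products):
    C=O: 8 × 824 = 6592
    O–H: 8 × 446 = 3568
    Σ(formed) = 10160 kJ
  ΔH_I = 7585 − 10160 = −2575 kJ
Reaction II:
  Bonds broken (reactants):
    C≡C: 1 × 856 = 856
    C–C: 1 × 354 = 354
    C–H: 4 × 418 = 1672
    H–H: 2 × 422 = 844
    Σ(broken) = 3726 kJ
  Bonds formed (products):
    C–C: 2 × 354 = 708
    C–H: 8 × 418 = 3344
    Σ(formed) = 4052 kJ
  ΔH_II = 3726 − 4052 = −326 kJ
ΔH_I − ΔH_II = −2249 kJ, so reaction I has the more negative ΔH; |ΔH_I − ΔH_II| = 2249 kJ.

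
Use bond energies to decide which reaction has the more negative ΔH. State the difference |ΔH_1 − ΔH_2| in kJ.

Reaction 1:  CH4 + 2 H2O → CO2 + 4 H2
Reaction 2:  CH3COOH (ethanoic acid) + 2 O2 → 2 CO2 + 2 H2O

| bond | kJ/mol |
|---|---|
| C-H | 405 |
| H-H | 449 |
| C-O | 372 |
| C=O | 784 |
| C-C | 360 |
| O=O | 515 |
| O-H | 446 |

Reaction 2, by 753 kJ

Reaction 1:
  Bonds broken (reactants):
    C-H: 4 × 405 = 1620
    O-H: 4 × 446 = 1784
    Σ(broken) = 3404 kJ
  Bonds formed (products):
    C=O: 2 × 784 = 1568
    H-H: 4 × 449 = 1796
    Σ(formed) = 3364 kJ
  ΔH_1 = 3404 − 3364 = +40 kJ
Reaction 2:
  Bonds broken (reactants):
    C-C: 1 × 360 = 360
    C-H: 3 × 405 = 1215
    C-O: 1 × 372 = 372
    C=O: 1 × 784 = 784
    O-H: 1 × 446 = 446
    O=O: 2 × 515 = 1030
    Σ(broken) = 4207 kJ
  Bonds formed (products):
    C=O: 4 × 784 = 3136
    O-H: 4 × 446 = 1784
    Σ(formed) = 4920 kJ
  ΔH_2 = 4207 − 4920 = −713 kJ
ΔH_1 − ΔH_2 = +753 kJ, so reaction 2 has the more negative ΔH; |ΔH_1 − ΔH_2| = 753 kJ.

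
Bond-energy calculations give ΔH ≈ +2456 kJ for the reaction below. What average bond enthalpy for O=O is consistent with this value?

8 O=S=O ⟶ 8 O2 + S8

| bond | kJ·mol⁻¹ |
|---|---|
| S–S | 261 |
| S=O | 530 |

Let D be the O=O bond energy.
Σ(broken) = 16×530 = 8480
Σ(formed) = 8×D + 8×261 = 2088 + 8D
ΔH = Σ(broken) − Σ(formed) = (8480) − (2088 + 8D) = +6392 − 8D
Setting this equal to +2456 kJ gives 8D = 3936, so D = 492 kJ/mol.

D(O=O) ≈ 492 kJ/mol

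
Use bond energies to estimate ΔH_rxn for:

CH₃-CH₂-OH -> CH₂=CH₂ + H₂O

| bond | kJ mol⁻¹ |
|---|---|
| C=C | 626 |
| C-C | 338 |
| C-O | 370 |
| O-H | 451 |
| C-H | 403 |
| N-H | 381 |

ΔH ≈ +34 kJ

Bonds broken (reactants):
  C-C: 1 × 338 = 338
  C-H: 5 × 403 = 2015
  C-O: 1 × 370 = 370
  O-H: 1 × 451 = 451
  Σ(broken) = 3174 kJ
Bonds formed (products):
  C-H: 4 × 403 = 1612
  C=C: 1 × 626 = 626
  O-H: 2 × 451 = 902
  Σ(formed) = 3140 kJ
ΔH = Σ(broken) − Σ(formed) = 3174 − 3140 = +34 kJ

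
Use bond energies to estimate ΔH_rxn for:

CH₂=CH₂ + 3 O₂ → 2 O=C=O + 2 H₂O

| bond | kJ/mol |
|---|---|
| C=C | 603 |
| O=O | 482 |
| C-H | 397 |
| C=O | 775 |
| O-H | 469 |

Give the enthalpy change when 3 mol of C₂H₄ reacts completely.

Bonds broken (reactants):
  C-H: 4 × 397 = 1588
  C=C: 1 × 603 = 603
  O=O: 3 × 482 = 1446
  Σ(broken) = 3637 kJ
Bonds formed (products):
  C=O: 4 × 775 = 3100
  O-H: 4 × 469 = 1876
  Σ(formed) = 4976 kJ
ΔH = Σ(broken) − Σ(formed) = 3637 − 4976 = −1339 kJ
For 3× the reaction as written: 3 × (−1339) = −4017 kJ

ΔH = −4017 kJ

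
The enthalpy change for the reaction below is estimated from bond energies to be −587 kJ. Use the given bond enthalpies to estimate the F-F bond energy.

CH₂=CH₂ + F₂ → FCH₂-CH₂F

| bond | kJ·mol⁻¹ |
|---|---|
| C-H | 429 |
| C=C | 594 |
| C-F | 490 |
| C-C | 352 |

D(F-F) ≈ 151 kJ/mol

Let D be the F-F bond energy.
Σ(broken) = 4×429 + 1×594 + 1×D = 2310 + D
Σ(formed) = 1×352 + 2×490 + 4×429 = 3048
ΔH = Σ(broken) − Σ(formed) = (2310 + D) − (3048) = −738 + D
Setting this equal to −587 kJ gives D = 151 kJ/mol.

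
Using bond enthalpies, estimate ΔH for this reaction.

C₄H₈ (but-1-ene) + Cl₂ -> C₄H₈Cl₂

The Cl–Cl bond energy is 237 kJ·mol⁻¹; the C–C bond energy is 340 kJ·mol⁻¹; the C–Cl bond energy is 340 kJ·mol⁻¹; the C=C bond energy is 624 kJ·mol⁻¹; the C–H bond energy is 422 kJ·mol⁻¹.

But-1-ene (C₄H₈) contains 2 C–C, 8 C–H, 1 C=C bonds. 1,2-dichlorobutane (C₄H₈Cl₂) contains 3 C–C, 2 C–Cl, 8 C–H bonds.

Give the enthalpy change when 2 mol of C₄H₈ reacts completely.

ΔH = −318 kJ

Bonds broken (reactants):
  C–C: 2 × 340 = 680
  C–H: 8 × 422 = 3376
  C=C: 1 × 624 = 624
  Cl–Cl: 1 × 237 = 237
  Σ(broken) = 4917 kJ
Bonds formed (products):
  C–C: 3 × 340 = 1020
  C–Cl: 2 × 340 = 680
  C–H: 8 × 422 = 3376
  Σ(formed) = 5076 kJ
ΔH = Σ(broken) − Σ(formed) = 4917 − 5076 = −159 kJ
For 2× the reaction as written: 2 × (−159) = −318 kJ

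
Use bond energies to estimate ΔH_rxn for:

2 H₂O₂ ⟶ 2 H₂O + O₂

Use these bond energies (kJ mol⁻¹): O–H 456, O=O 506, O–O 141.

ΔH ≈ −224 kJ

Bonds broken (reactants):
  O–H: 4 × 456 = 1824
  O–O: 2 × 141 = 282
  Σ(broken) = 2106 kJ
Bonds formed (products):
  O–H: 4 × 456 = 1824
  O=O: 1 × 506 = 506
  Σ(formed) = 2330 kJ
ΔH = Σ(broken) − Σ(formed) = 2106 − 2330 = −224 kJ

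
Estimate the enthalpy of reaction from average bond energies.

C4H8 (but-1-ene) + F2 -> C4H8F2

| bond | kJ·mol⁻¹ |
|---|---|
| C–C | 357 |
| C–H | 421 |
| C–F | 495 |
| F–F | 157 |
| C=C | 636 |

ΔH ≈ −554 kJ

Bonds broken (reactants):
  C–C: 2 × 357 = 714
  C–H: 8 × 421 = 3368
  C=C: 1 × 636 = 636
  F–F: 1 × 157 = 157
  Σ(broken) = 4875 kJ
Bonds formed (products):
  C–C: 3 × 357 = 1071
  C–F: 2 × 495 = 990
  C–H: 8 × 421 = 3368
  Σ(formed) = 5429 kJ
ΔH = Σ(broken) − Σ(formed) = 4875 − 5429 = −554 kJ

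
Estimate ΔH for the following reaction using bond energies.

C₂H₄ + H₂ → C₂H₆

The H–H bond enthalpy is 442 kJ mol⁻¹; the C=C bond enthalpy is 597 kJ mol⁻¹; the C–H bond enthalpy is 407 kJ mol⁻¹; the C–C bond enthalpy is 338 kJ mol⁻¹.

Bonds broken (reactants):
  C–H: 4 × 407 = 1628
  C=C: 1 × 597 = 597
  H–H: 1 × 442 = 442
  Σ(broken) = 2667 kJ
Bonds formed (products):
  C–C: 1 × 338 = 338
  C–H: 6 × 407 = 2442
  Σ(formed) = 2780 kJ
ΔH = Σ(broken) − Σ(formed) = 2667 − 2780 = −113 kJ

ΔH ≈ −113 kJ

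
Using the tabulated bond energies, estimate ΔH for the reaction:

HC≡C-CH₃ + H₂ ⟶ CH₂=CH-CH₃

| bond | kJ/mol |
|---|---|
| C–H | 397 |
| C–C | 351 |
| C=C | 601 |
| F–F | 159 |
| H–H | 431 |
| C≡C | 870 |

Bonds broken (reactants):
  C≡C: 1 × 870 = 870
  C–C: 1 × 351 = 351
  C–H: 4 × 397 = 1588
  H–H: 1 × 431 = 431
  Σ(broken) = 3240 kJ
Bonds formed (products):
  C–C: 1 × 351 = 351
  C–H: 6 × 397 = 2382
  C=C: 1 × 601 = 601
  Σ(formed) = 3334 kJ
ΔH = Σ(broken) − Σ(formed) = 3240 − 3334 = −94 kJ

ΔH ≈ −94 kJ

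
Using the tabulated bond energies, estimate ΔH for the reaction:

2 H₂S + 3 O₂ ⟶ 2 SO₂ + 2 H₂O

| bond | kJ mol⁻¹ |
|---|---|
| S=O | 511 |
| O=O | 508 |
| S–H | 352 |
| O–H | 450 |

ΔH ≈ −912 kJ

Bonds broken (reactants):
  O=O: 3 × 508 = 1524
  S–H: 4 × 352 = 1408
  Σ(broken) = 2932 kJ
Bonds formed (products):
  O–H: 4 × 450 = 1800
  S=O: 4 × 511 = 2044
  Σ(formed) = 3844 kJ
ΔH = Σ(broken) − Σ(formed) = 2932 − 3844 = −912 kJ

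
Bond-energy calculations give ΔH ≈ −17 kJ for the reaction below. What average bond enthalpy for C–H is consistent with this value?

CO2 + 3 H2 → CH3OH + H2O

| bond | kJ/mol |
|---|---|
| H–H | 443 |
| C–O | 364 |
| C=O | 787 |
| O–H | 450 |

Let D be the C–H bond energy.
Σ(broken) = 2×787 + 3×443 = 2903
Σ(formed) = 3×D + 1×364 + 3×450 = 1714 + 3D
ΔH = Σ(broken) − Σ(formed) = (2903) − (1714 + 3D) = +1189 − 3D
Setting this equal to −17 kJ gives 3D = 1206, so D = 402 kJ/mol.

D(C–H) ≈ 402 kJ/mol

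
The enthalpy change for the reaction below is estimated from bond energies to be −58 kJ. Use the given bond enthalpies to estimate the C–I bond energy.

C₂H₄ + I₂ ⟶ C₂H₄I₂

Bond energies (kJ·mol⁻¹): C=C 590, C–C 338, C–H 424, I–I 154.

D(C–I) ≈ 232 kJ/mol

Let D be the C–I bond energy.
Σ(broken) = 4×424 + 1×590 + 1×154 = 2440
Σ(formed) = 1×338 + 4×424 + 2×D = 2034 + 2D
ΔH = Σ(broken) − Σ(formed) = (2440) − (2034 + 2D) = +406 − 2D
Setting this equal to −58 kJ gives 2D = 464, so D = 232 kJ/mol.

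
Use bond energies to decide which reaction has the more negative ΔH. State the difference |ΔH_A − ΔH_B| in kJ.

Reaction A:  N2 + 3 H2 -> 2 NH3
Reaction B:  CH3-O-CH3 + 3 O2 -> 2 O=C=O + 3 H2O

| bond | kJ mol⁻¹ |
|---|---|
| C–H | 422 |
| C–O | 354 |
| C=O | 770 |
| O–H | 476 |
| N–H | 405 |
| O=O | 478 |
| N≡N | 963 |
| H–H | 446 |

Reaction B, by 1133 kJ

Reaction A:
  Bonds broken (reactants):
    H–H: 3 × 446 = 1338
    N≡N: 1 × 963 = 963
    Σ(broken) = 2301 kJ
  Bonds formed (products):
    N–H: 6 × 405 = 2430
    Σ(formed) = 2430 kJ
  ΔH_A = 2301 − 2430 = −129 kJ
Reaction B:
  Bonds broken (reactants):
    C–H: 6 × 422 = 2532
    C–O: 2 × 354 = 708
    O=O: 3 × 478 = 1434
    Σ(broken) = 4674 kJ
  Bonds formed (products):
    C=O: 4 × 770 = 3080
    O–H: 6 × 476 = 2856
    Σ(formed) = 5936 kJ
  ΔH_B = 4674 − 5936 = −1262 kJ
ΔH_A − ΔH_B = +1133 kJ, so reaction B has the more negative ΔH; |ΔH_A − ΔH_B| = 1133 kJ.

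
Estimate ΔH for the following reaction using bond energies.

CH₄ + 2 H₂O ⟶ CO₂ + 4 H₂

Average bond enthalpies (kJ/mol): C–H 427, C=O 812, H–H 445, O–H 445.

Bonds broken (reactants):
  C–H: 4 × 427 = 1708
  O–H: 4 × 445 = 1780
  Σ(broken) = 3488 kJ
Bonds formed (products):
  C=O: 2 × 812 = 1624
  H–H: 4 × 445 = 1780
  Σ(formed) = 3404 kJ
ΔH = Σ(broken) − Σ(formed) = 3488 − 3404 = +84 kJ

ΔH ≈ +84 kJ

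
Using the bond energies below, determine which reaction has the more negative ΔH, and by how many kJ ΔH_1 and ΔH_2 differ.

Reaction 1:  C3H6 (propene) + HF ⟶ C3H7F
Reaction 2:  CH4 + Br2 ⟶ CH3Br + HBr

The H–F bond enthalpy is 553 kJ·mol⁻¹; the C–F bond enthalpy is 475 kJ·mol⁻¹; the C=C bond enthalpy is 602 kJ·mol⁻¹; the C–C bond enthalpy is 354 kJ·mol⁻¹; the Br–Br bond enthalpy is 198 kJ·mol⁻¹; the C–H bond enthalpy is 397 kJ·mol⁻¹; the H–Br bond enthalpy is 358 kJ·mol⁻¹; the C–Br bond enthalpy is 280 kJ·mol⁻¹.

Reaction 1:
  Bonds broken (reactants):
    C–C: 1 × 354 = 354
    C–H: 6 × 397 = 2382
    C=C: 1 × 602 = 602
    H–F: 1 × 553 = 553
    Σ(broken) = 3891 kJ
  Bonds formed (products):
    C–C: 2 × 354 = 708
    C–F: 1 × 475 = 475
    C–H: 7 × 397 = 2779
    Σ(formed) = 3962 kJ
  ΔH_1 = 3891 − 3962 = −71 kJ
Reaction 2:
  Bonds broken (reactants):
    Br–Br: 1 × 198 = 198
    C–H: 4 × 397 = 1588
    Σ(broken) = 1786 kJ
  Bonds formed (products):
    C–Br: 1 × 280 = 280
    C–H: 3 × 397 = 1191
    H–Br: 1 × 358 = 358
    Σ(formed) = 1829 kJ
  ΔH_2 = 1786 − 1829 = −43 kJ
ΔH_1 − ΔH_2 = −28 kJ, so reaction 1 has the more negative ΔH; |ΔH_1 − ΔH_2| = 28 kJ.

Reaction 1, by 28 kJ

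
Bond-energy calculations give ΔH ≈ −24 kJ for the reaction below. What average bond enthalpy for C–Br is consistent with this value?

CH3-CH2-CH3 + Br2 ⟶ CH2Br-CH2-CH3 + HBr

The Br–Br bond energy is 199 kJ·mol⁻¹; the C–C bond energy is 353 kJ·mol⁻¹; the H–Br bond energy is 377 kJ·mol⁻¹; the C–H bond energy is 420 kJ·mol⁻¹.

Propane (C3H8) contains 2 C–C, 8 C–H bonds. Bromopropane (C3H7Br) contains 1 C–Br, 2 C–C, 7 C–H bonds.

Let D be the C–Br bond energy.
Σ(broken) = 1×199 + 2×353 + 8×420 = 4265
Σ(formed) = 1×D + 2×353 + 7×420 + 1×377 = 4023 + D
ΔH = Σ(broken) − Σ(formed) = (4265) − (4023 + D) = +242 − D
Setting this equal to −24 kJ gives D = 266 kJ/mol.

D(C–Br) ≈ 266 kJ/mol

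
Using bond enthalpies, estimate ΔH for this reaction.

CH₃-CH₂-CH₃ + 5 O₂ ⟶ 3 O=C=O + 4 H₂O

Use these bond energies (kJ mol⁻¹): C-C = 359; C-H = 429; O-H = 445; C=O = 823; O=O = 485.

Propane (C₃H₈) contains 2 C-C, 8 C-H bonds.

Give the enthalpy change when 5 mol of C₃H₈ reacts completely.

Bonds broken (reactants):
  C-C: 2 × 359 = 718
  C-H: 8 × 429 = 3432
  O=O: 5 × 485 = 2425
  Σ(broken) = 6575 kJ
Bonds formed (products):
  C=O: 6 × 823 = 4938
  O-H: 8 × 445 = 3560
  Σ(formed) = 8498 kJ
ΔH = Σ(broken) − Σ(formed) = 6575 − 8498 = −1923 kJ
For 5× the reaction as written: 5 × (−1923) = −9615 kJ

ΔH = −9615 kJ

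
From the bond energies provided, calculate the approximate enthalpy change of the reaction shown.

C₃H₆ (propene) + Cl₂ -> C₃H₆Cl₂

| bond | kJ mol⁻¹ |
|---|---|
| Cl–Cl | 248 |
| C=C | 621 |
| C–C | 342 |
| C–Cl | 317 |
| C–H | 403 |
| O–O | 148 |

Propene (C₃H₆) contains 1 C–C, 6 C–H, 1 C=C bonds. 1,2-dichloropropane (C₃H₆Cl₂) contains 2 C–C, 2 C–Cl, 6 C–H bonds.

ΔH ≈ −107 kJ

Bonds broken (reactants):
  C–C: 1 × 342 = 342
  C–H: 6 × 403 = 2418
  C=C: 1 × 621 = 621
  Cl–Cl: 1 × 248 = 248
  Σ(broken) = 3629 kJ
Bonds formed (products):
  C–C: 2 × 342 = 684
  C–Cl: 2 × 317 = 634
  C–H: 6 × 403 = 2418
  Σ(formed) = 3736 kJ
ΔH = Σ(broken) − Σ(formed) = 3629 − 3736 = −107 kJ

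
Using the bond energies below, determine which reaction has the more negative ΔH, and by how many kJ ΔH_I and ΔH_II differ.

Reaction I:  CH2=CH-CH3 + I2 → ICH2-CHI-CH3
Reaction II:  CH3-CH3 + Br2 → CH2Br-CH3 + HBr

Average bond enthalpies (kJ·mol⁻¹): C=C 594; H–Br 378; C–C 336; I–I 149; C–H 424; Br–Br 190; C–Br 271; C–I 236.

Reaction I, by 30 kJ

Reaction I:
  Bonds broken (reactants):
    C–C: 1 × 336 = 336
    C–H: 6 × 424 = 2544
    C=C: 1 × 594 = 594
    I–I: 1 × 149 = 149
    Σ(broken) = 3623 kJ
  Bonds formed (products):
    C–C: 2 × 336 = 672
    C–H: 6 × 424 = 2544
    C–I: 2 × 236 = 472
    Σ(formed) = 3688 kJ
  ΔH_I = 3623 − 3688 = −65 kJ
Reaction II:
  Bonds broken (reactants):
    Br–Br: 1 × 190 = 190
    C–C: 1 × 336 = 336
    C–H: 6 × 424 = 2544
    Σ(broken) = 3070 kJ
  Bonds formed (products):
    C–Br: 1 × 271 = 271
    C–C: 1 × 336 = 336
    C–H: 5 × 424 = 2120
    H–Br: 1 × 378 = 378
    Σ(formed) = 3105 kJ
  ΔH_II = 3070 − 3105 = −35 kJ
ΔH_I − ΔH_II = −30 kJ, so reaction I has the more negative ΔH; |ΔH_I − ΔH_II| = 30 kJ.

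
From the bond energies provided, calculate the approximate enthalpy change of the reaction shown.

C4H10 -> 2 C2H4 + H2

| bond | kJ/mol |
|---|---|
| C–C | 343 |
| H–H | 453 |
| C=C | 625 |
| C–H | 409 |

Bonds broken (reactants):
  C–C: 3 × 343 = 1029
  C–H: 10 × 409 = 4090
  Σ(broken) = 5119 kJ
Bonds formed (products):
  C–H: 8 × 409 = 3272
  C=C: 2 × 625 = 1250
  H–H: 1 × 453 = 453
  Σ(formed) = 4975 kJ
ΔH = Σ(broken) − Σ(formed) = 5119 − 4975 = +144 kJ

ΔH ≈ +144 kJ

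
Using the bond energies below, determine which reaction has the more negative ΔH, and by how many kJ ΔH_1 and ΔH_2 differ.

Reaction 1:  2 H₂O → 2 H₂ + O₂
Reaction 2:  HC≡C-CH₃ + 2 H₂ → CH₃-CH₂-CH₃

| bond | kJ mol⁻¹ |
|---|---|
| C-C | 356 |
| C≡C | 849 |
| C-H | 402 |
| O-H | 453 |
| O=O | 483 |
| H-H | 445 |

Reaction 1:
  Bonds broken (reactants):
    O-H: 4 × 453 = 1812
    Σ(broken) = 1812 kJ
  Bonds formed (products):
    H-H: 2 × 445 = 890
    O=O: 1 × 483 = 483
    Σ(formed) = 1373 kJ
  ΔH_1 = 1812 − 1373 = +439 kJ
Reaction 2:
  Bonds broken (reactants):
    C≡C: 1 × 849 = 849
    C-C: 1 × 356 = 356
    C-H: 4 × 402 = 1608
    H-H: 2 × 445 = 890
    Σ(broken) = 3703 kJ
  Bonds formed (products):
    C-C: 2 × 356 = 712
    C-H: 8 × 402 = 3216
    Σ(formed) = 3928 kJ
  ΔH_2 = 3703 − 3928 = −225 kJ
ΔH_1 − ΔH_2 = +664 kJ, so reaction 2 has the more negative ΔH; |ΔH_1 − ΔH_2| = 664 kJ.

Reaction 2, by 664 kJ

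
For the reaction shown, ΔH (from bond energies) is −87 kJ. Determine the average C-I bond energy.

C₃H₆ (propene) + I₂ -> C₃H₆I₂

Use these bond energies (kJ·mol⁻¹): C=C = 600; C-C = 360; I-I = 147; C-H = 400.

D(C-I) ≈ 237 kJ/mol

Let D be the C-I bond energy.
Σ(broken) = 1×360 + 6×400 + 1×600 + 1×147 = 3507
Σ(formed) = 2×360 + 6×400 + 2×D = 3120 + 2D
ΔH = Σ(broken) − Σ(formed) = (3507) − (3120 + 2D) = +387 − 2D
Setting this equal to −87 kJ gives 2D = 474, so D = 237 kJ/mol.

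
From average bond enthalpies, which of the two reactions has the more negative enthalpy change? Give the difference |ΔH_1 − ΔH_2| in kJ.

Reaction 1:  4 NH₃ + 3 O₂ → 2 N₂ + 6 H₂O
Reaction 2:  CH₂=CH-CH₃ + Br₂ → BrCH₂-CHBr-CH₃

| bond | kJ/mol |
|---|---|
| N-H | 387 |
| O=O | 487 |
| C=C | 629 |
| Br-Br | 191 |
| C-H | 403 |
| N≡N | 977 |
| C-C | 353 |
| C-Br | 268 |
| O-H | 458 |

Reaction 1, by 1276 kJ

Reaction 1:
  Bonds broken (reactants):
    N-H: 12 × 387 = 4644
    O=O: 3 × 487 = 1461
    Σ(broken) = 6105 kJ
  Bonds formed (products):
    N≡N: 2 × 977 = 1954
    O-H: 12 × 458 = 5496
    Σ(formed) = 7450 kJ
  ΔH_1 = 6105 − 7450 = −1345 kJ
Reaction 2:
  Bonds broken (reactants):
    Br-Br: 1 × 191 = 191
    C-C: 1 × 353 = 353
    C-H: 6 × 403 = 2418
    C=C: 1 × 629 = 629
    Σ(broken) = 3591 kJ
  Bonds formed (products):
    C-Br: 2 × 268 = 536
    C-C: 2 × 353 = 706
    C-H: 6 × 403 = 2418
    Σ(formed) = 3660 kJ
  ΔH_2 = 3591 − 3660 = −69 kJ
ΔH_1 − ΔH_2 = −1276 kJ, so reaction 1 has the more negative ΔH; |ΔH_1 − ΔH_2| = 1276 kJ.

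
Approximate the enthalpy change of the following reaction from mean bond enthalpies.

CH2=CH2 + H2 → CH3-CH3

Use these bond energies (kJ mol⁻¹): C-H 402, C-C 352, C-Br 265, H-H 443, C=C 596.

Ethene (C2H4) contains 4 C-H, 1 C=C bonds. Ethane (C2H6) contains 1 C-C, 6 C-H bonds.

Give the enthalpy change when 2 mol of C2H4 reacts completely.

Bonds broken (reactants):
  C-H: 4 × 402 = 1608
  C=C: 1 × 596 = 596
  H-H: 1 × 443 = 443
  Σ(broken) = 2647 kJ
Bonds formed (products):
  C-C: 1 × 352 = 352
  C-H: 6 × 402 = 2412
  Σ(formed) = 2764 kJ
ΔH = Σ(broken) − Σ(formed) = 2647 − 2764 = −117 kJ
For 2× the reaction as written: 2 × (−117) = −234 kJ

ΔH = −234 kJ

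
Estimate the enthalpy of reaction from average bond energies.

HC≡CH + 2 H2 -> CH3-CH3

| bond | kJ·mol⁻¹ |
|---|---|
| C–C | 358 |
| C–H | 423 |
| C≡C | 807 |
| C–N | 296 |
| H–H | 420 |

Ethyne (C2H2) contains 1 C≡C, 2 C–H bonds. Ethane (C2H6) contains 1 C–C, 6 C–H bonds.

Bonds broken (reactants):
  C≡C: 1 × 807 = 807
  C–H: 2 × 423 = 846
  H–H: 2 × 420 = 840
  Σ(broken) = 2493 kJ
Bonds formed (products):
  C–C: 1 × 358 = 358
  C–H: 6 × 423 = 2538
  Σ(formed) = 2896 kJ
ΔH = Σ(broken) − Σ(formed) = 2493 − 2896 = −403 kJ

ΔH ≈ −403 kJ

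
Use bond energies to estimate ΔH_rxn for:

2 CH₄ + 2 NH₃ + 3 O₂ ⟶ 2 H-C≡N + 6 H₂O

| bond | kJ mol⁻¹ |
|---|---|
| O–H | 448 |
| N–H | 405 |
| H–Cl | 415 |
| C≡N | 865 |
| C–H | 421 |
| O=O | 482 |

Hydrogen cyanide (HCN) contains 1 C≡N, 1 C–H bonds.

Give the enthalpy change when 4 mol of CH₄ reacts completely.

Bonds broken (reactants):
  C–H: 8 × 421 = 3368
  N–H: 6 × 405 = 2430
  O=O: 3 × 482 = 1446
  Σ(broken) = 7244 kJ
Bonds formed (products):
  C≡N: 2 × 865 = 1730
  C–H: 2 × 421 = 842
  O–H: 12 × 448 = 5376
  Σ(formed) = 7948 kJ
ΔH = Σ(broken) − Σ(formed) = 7244 − 7948 = −704 kJ
For 2× the reaction as written: 2 × (−704) = −1408 kJ

ΔH = −1408 kJ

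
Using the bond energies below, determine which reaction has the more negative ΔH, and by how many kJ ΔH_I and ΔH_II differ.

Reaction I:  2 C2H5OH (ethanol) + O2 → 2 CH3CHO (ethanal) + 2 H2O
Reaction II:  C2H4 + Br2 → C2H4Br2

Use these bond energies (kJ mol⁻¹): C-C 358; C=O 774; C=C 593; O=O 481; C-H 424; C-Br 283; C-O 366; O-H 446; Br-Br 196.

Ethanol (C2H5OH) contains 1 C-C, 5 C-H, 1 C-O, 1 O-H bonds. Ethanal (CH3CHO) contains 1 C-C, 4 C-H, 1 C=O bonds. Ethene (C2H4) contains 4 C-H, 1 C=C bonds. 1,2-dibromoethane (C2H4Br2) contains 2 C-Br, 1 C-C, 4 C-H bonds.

Reaction I, by 244 kJ

Reaction I:
  Bonds broken (reactants):
    C-C: 2 × 358 = 716
    C-H: 10 × 424 = 4240
    C-O: 2 × 366 = 732
    O-H: 2 × 446 = 892
    O=O: 1 × 481 = 481
    Σ(broken) = 7061 kJ
  Bonds formed (products):
    C-C: 2 × 358 = 716
    C-H: 8 × 424 = 3392
    C=O: 2 × 774 = 1548
    O-H: 4 × 446 = 1784
    Σ(formed) = 7440 kJ
  ΔH_I = 7061 − 7440 = −379 kJ
Reaction II:
  Bonds broken (reactants):
    Br-Br: 1 × 196 = 196
    C-H: 4 × 424 = 1696
    C=C: 1 × 593 = 593
    Σ(broken) = 2485 kJ
  Bonds formed (products):
    C-Br: 2 × 283 = 566
    C-C: 1 × 358 = 358
    C-H: 4 × 424 = 1696
    Σ(formed) = 2620 kJ
  ΔH_II = 2485 − 2620 = −135 kJ
ΔH_I − ΔH_II = −244 kJ, so reaction I has the more negative ΔH; |ΔH_I − ΔH_II| = 244 kJ.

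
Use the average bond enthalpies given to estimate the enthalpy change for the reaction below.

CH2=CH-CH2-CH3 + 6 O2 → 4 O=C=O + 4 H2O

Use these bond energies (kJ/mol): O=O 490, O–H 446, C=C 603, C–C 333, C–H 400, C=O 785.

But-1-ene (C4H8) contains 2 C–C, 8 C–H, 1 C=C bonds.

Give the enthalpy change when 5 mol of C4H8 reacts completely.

ΔH = −12195 kJ

Bonds broken (reactants):
  C–C: 2 × 333 = 666
  C–H: 8 × 400 = 3200
  C=C: 1 × 603 = 603
  O=O: 6 × 490 = 2940
  Σ(broken) = 7409 kJ
Bonds formed (products):
  C=O: 8 × 785 = 6280
  O–H: 8 × 446 = 3568
  Σ(formed) = 9848 kJ
ΔH = Σ(broken) − Σ(formed) = 7409 − 9848 = −2439 kJ
For 5× the reaction as written: 5 × (−2439) = −12195 kJ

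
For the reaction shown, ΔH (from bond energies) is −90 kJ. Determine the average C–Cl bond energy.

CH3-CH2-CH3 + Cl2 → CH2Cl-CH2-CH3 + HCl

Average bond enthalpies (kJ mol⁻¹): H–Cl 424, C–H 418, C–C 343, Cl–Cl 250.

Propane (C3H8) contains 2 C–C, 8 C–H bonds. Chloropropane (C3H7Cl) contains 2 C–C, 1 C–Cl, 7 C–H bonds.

Let D be the C–Cl bond energy.
Σ(broken) = 2×343 + 8×418 + 1×250 = 4280
Σ(formed) = 2×343 + 1×D + 7×418 + 1×424 = 4036 + D
ΔH = Σ(broken) − Σ(formed) = (4280) − (4036 + D) = +244 − D
Setting this equal to −90 kJ gives D = 334 kJ/mol.

D(C–Cl) ≈ 334 kJ/mol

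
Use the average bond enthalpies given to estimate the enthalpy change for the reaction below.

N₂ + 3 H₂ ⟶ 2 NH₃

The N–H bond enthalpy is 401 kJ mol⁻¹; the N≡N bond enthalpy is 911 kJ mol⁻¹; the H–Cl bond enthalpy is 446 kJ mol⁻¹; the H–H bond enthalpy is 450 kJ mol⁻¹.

Bonds broken (reactants):
  H–H: 3 × 450 = 1350
  N≡N: 1 × 911 = 911
  Σ(broken) = 2261 kJ
Bonds formed (products):
  N–H: 6 × 401 = 2406
  Σ(formed) = 2406 kJ
ΔH = Σ(broken) − Σ(formed) = 2261 − 2406 = −145 kJ

ΔH ≈ −145 kJ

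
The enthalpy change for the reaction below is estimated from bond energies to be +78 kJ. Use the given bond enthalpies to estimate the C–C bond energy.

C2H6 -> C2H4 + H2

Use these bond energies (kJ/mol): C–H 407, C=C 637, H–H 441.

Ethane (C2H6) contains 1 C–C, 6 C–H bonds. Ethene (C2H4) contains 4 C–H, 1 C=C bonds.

D(C–C) ≈ 342 kJ/mol

Let D be the C–C bond energy.
Σ(broken) = 1×D + 6×407 = 2442 + D
Σ(formed) = 4×407 + 1×637 + 1×441 = 2706
ΔH = Σ(broken) − Σ(formed) = (2442 + D) − (2706) = −264 + D
Setting this equal to +78 kJ gives D = 342 kJ/mol.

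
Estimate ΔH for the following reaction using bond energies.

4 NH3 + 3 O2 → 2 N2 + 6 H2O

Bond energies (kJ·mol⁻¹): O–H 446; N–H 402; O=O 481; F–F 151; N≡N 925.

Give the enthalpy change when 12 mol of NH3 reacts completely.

ΔH = −2805 kJ

Bonds broken (reactants):
  N–H: 12 × 402 = 4824
  O=O: 3 × 481 = 1443
  Σ(broken) = 6267 kJ
Bonds formed (products):
  N≡N: 2 × 925 = 1850
  O–H: 12 × 446 = 5352
  Σ(formed) = 7202 kJ
ΔH = Σ(broken) − Σ(formed) = 6267 − 7202 = −935 kJ
For 3× the reaction as written: 3 × (−935) = −2805 kJ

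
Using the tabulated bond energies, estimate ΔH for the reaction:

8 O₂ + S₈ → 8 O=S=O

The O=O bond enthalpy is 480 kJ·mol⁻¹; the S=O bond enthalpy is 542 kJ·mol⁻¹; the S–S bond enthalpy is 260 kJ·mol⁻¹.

Bonds broken (reactants):
  O=O: 8 × 480 = 3840
  S–S: 8 × 260 = 2080
  Σ(broken) = 5920 kJ
Bonds formed (products):
  S=O: 16 × 542 = 8672
  Σ(formed) = 8672 kJ
ΔH = Σ(broken) − Σ(formed) = 5920 − 8672 = −2752 kJ

ΔH ≈ −2752 kJ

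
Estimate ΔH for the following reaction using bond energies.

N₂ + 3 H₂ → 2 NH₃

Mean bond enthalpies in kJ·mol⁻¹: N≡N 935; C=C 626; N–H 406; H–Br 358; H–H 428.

ΔH ≈ −217 kJ

Bonds broken (reactants):
  H–H: 3 × 428 = 1284
  N≡N: 1 × 935 = 935
  Σ(broken) = 2219 kJ
Bonds formed (products):
  N–H: 6 × 406 = 2436
  Σ(formed) = 2436 kJ
ΔH = Σ(broken) − Σ(formed) = 2219 − 2436 = −217 kJ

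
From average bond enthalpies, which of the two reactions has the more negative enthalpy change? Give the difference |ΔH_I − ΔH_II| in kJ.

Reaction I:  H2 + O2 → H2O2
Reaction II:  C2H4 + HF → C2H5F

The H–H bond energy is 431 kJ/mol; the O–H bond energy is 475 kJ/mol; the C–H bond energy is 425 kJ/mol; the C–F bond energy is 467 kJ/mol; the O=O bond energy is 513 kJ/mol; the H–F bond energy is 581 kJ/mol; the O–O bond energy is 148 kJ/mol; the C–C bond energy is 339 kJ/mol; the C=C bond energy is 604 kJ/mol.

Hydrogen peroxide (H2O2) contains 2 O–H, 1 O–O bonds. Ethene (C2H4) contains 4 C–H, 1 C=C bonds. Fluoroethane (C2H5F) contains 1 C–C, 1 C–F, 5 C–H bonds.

Reaction I, by 108 kJ

Reaction I:
  Bonds broken (reactants):
    H–H: 1 × 431 = 431
    O=O: 1 × 513 = 513
    Σ(broken) = 944 kJ
  Bonds formed (products):
    O–H: 2 × 475 = 950
    O–O: 1 × 148 = 148
    Σ(formed) = 1098 kJ
  ΔH_I = 944 − 1098 = −154 kJ
Reaction II:
  Bonds broken (reactants):
    C–H: 4 × 425 = 1700
    C=C: 1 × 604 = 604
    H–F: 1 × 581 = 581
    Σ(broken) = 2885 kJ
  Bonds formed (products):
    C–C: 1 × 339 = 339
    C–F: 1 × 467 = 467
    C–H: 5 × 425 = 2125
    Σ(formed) = 2931 kJ
  ΔH_II = 2885 − 2931 = −46 kJ
ΔH_I − ΔH_II = −108 kJ, so reaction I has the more negative ΔH; |ΔH_I − ΔH_II| = 108 kJ.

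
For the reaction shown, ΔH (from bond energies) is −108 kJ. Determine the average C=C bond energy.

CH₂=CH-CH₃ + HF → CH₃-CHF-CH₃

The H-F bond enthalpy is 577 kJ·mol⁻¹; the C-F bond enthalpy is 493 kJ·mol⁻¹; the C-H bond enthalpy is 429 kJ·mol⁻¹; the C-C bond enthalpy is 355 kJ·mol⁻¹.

D(C=C) ≈ 592 kJ/mol

Let D be the C=C bond energy.
Σ(broken) = 1×355 + 6×429 + 1×D + 1×577 = 3506 + D
Σ(formed) = 2×355 + 1×493 + 7×429 = 4206
ΔH = Σ(broken) − Σ(formed) = (3506 + D) − (4206) = −700 + D
Setting this equal to −108 kJ gives D = 592 kJ/mol.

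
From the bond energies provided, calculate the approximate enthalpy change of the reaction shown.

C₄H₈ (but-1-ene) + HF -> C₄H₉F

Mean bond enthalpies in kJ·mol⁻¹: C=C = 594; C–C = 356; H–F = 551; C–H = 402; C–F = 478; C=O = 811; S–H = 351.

Bonds broken (reactants):
  C–C: 2 × 356 = 712
  C–H: 8 × 402 = 3216
  C=C: 1 × 594 = 594
  H–F: 1 × 551 = 551
  Σ(broken) = 5073 kJ
Bonds formed (products):
  C–C: 3 × 356 = 1068
  C–F: 1 × 478 = 478
  C–H: 9 × 402 = 3618
  Σ(formed) = 5164 kJ
ΔH = Σ(broken) − Σ(formed) = 5073 − 5164 = −91 kJ

ΔH ≈ −91 kJ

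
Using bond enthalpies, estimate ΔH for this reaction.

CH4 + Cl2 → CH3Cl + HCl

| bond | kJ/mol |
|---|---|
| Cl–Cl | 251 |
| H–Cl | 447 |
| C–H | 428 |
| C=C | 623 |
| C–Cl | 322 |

Bonds broken (reactants):
  C–H: 4 × 428 = 1712
  Cl–Cl: 1 × 251 = 251
  Σ(broken) = 1963 kJ
Bonds formed (products):
  C–Cl: 1 × 322 = 322
  C–H: 3 × 428 = 1284
  H–Cl: 1 × 447 = 447
  Σ(formed) = 2053 kJ
ΔH = Σ(broken) − Σ(formed) = 1963 − 2053 = −90 kJ

ΔH ≈ −90 kJ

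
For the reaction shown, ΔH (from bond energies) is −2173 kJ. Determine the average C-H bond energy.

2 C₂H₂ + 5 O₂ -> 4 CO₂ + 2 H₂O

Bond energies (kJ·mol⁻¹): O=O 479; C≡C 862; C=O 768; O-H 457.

Let D be the C-H bond energy.
Σ(broken) = 2×862 + 4×D + 5×479 = 4119 + 4D
Σ(formed) = 8×768 + 4×457 = 7972
ΔH = Σ(broken) − Σ(formed) = (4119 + 4D) − (7972) = −3853 + 4D
Setting this equal to −2173 kJ gives 4D = 1680, so D = 420 kJ/mol.

D(C-H) ≈ 420 kJ/mol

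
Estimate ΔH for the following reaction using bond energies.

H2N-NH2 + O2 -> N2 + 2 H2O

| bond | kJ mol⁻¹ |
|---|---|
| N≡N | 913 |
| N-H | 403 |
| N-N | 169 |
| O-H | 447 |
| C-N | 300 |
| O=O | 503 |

ΔH ≈ −417 kJ

Bonds broken (reactants):
  N-H: 4 × 403 = 1612
  N-N: 1 × 169 = 169
  O=O: 1 × 503 = 503
  Σ(broken) = 2284 kJ
Bonds formed (products):
  N≡N: 1 × 913 = 913
  O-H: 4 × 447 = 1788
  Σ(formed) = 2701 kJ
ΔH = Σ(broken) − Σ(formed) = 2284 − 2701 = −417 kJ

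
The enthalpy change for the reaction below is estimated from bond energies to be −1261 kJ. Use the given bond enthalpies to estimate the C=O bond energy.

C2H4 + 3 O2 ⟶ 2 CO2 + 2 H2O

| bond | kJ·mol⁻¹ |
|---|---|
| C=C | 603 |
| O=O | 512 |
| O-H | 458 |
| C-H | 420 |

D(C=O) ≈ 812 kJ/mol

Let D be the C=O bond energy.
Σ(broken) = 4×420 + 1×603 + 3×512 = 3819
Σ(formed) = 4×D + 4×458 = 1832 + 4D
ΔH = Σ(broken) − Σ(formed) = (3819) − (1832 + 4D) = +1987 − 4D
Setting this equal to −1261 kJ gives 4D = 3248, so D = 812 kJ/mol.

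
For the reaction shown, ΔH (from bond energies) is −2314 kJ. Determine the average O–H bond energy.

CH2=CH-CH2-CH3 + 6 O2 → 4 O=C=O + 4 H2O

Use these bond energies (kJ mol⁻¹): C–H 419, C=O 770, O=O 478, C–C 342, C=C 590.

D(O–H) ≈ 456 kJ/mol

Let D be the O–H bond energy.
Σ(broken) = 2×342 + 8×419 + 1×590 + 6×478 = 7494
Σ(formed) = 8×770 + 8×D = 6160 + 8D
ΔH = Σ(broken) − Σ(formed) = (7494) − (6160 + 8D) = +1334 − 8D
Setting this equal to −2314 kJ gives 8D = 3648, so D = 456 kJ/mol.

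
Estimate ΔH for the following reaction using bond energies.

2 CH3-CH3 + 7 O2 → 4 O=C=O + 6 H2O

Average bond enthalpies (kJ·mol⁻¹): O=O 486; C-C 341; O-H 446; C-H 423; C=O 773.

ΔH ≈ −2376 kJ

Bonds broken (reactants):
  C-C: 2 × 341 = 682
  C-H: 12 × 423 = 5076
  O=O: 7 × 486 = 3402
  Σ(broken) = 9160 kJ
Bonds formed (products):
  C=O: 8 × 773 = 6184
  O-H: 12 × 446 = 5352
  Σ(formed) = 11536 kJ
ΔH = Σ(broken) − Σ(formed) = 9160 − 11536 = −2376 kJ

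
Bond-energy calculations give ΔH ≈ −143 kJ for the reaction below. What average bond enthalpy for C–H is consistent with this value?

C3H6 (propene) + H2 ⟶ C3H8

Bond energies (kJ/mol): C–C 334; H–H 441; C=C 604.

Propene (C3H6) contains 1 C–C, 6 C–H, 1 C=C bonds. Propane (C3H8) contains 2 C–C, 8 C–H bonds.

D(C–H) ≈ 427 kJ/mol

Let D be the C–H bond energy.
Σ(broken) = 1×334 + 6×D + 1×604 + 1×441 = 1379 + 6D
Σ(formed) = 2×334 + 8×D = 668 + 8D
ΔH = Σ(broken) − Σ(formed) = (1379 + 6D) − (668 + 8D) = +711 − 2D
Setting this equal to −143 kJ gives 2D = 854, so D = 427 kJ/mol.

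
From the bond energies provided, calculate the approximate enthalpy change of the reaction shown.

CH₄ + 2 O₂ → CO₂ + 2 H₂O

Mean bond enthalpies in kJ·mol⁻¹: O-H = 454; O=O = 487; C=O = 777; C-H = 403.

ΔH ≈ −784 kJ

Bonds broken (reactants):
  C-H: 4 × 403 = 1612
  O=O: 2 × 487 = 974
  Σ(broken) = 2586 kJ
Bonds formed (products):
  C=O: 2 × 777 = 1554
  O-H: 4 × 454 = 1816
  Σ(formed) = 3370 kJ
ΔH = Σ(broken) − Σ(formed) = 2586 − 3370 = −784 kJ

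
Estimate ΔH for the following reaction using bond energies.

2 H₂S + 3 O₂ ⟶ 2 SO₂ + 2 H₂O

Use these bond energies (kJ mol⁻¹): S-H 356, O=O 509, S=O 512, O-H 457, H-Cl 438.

Bonds broken (reactants):
  O=O: 3 × 509 = 1527
  S-H: 4 × 356 = 1424
  Σ(broken) = 2951 kJ
Bonds formed (products):
  O-H: 4 × 457 = 1828
  S=O: 4 × 512 = 2048
  Σ(formed) = 3876 kJ
ΔH = Σ(broken) − Σ(formed) = 2951 − 3876 = −925 kJ

ΔH ≈ −925 kJ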